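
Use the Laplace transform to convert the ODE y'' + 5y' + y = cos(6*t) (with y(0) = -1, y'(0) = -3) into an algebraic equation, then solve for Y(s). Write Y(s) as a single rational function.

Transform both sides with L{·}.
The derivative rules (L{y''} = s^2 Y - s·y(0) - y'(0) and L{y'} = sY - y(0), with y(0) = -1, y'(0) = -3) turn the left side into (s^2 + 5*s + 1)Y - (-s - 8).
The right side is L{cos(6*t)} = s/(s^2 + 36).
So (s^2 + 5*s + 1)Y = s/(s^2 + 36) + (-s - 8).
Divide through and combine into a single rational function.

Y(s) = (-s^3 - 8*s^2 - 35*s - 288)/(s^4 + 5*s^3 + 37*s^2 + 180*s + 36)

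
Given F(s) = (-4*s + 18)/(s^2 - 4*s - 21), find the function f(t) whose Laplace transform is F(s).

Factor the denominator: s^2 - 4*s - 21 = (s - 7)*(s + 3).
Partial fraction decomposition gives [-1/(s - 7)] + [-3/(s + 3)].
Invert each term: -1/(s - 7) ↔ -e^(7t); -3/(s + 3) ↔ -3e^(-3t).

f(t) = -exp(7*t) - 3*exp(-3*t)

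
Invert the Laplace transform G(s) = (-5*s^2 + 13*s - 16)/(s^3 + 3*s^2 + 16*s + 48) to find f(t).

f(t) = 4*sin(4*t) - cos(4*t) - 4*exp(-3*t)

Factor the denominator: s^3 + 3*s^2 + 16*s + 48 = (s + 3)*(s^2 + 16).
Partial fraction decomposition gives [-4/(s + 3)] + [-s/(s^2 + 16)] + [16/(s^2 + 16)].
Invert each term: -4/(s + 3) ↔ -4e^(-3t); -1·s/(s^2 + 16) ↔ -cos(4t); 4·4/(s^2 + 16) ↔ 4sin(4t).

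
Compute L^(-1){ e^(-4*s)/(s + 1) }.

The factor e^(-4s) signals a time shift by c = 4 (second shifting theorem).
L{e^(-t)} = 1/(s + 1), so L^-1{1/(s + 1)} = e^(-t).
Hence the inverse is u(t - 4) times that function evaluated at t - 4.

Heaviside(t - 4)*(exp(-t + 4))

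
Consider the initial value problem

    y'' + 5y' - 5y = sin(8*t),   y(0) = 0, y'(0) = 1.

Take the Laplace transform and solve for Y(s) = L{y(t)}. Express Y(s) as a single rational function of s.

Apply the Laplace transform to the equation.
The derivative rules (L{y''} = s^2 Y - s·y(0) - y'(0) and L{y'} = sY - y(0), with y(0) = 0, y'(0) = 1) turn the left side into (s^2 + 5*s - 5)Y - (1).
The right side is L{sin(8*t)} = 8/(s^2 + 64).
So (s^2 + 5*s - 5)Y = 8/(s^2 + 64) + (1).
Divide through and combine into a single rational function.

Y(s) = (s^2 + 72)/(s^4 + 5*s^3 + 59*s^2 + 320*s - 320)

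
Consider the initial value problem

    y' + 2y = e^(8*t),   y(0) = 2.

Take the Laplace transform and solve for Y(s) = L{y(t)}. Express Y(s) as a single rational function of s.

Take the Laplace transform of both sides.
The derivative rules (L{y'} = sY - y(0) = sY - 2) turn the left side into (s + 2)Y - (2).
The right side is L{e^(8*t)} = 1/(s - 8).
So (s + 2)Y = 1/(s - 8) + (2).
Divide through and combine into a single rational function.

Y(s) = (2*s - 15)/(s^2 - 6*s - 16)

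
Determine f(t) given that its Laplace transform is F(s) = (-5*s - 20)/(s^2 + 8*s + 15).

Rewrite the denominator: s^2 + 8*s + 15 = (s + 4)^2 - 1.
The form in (s + 4) signals a first-shifting-theorem factor e^(-4t).
Since L{cosh(t)} = s/(s^2 - 1), the inverse is exp(-4*t)*cosh(t), scaled by -5.

f(t) = -5*exp(-4*t)*cosh(t)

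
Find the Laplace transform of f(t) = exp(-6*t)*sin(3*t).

L{sin(3t)} = 3/(s^2 + 9).
By the first shifting theorem, multiplying by e^(-6t) replaces s with s + 6.

3/((s + 6)^2 + 9)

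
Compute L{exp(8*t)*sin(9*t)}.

L{sin(9t)} = 9/(s^2 + 81).
By the first shifting theorem, multiplying by e^(8t) replaces s with s - 8.

9/((s - 8)^2 + 81)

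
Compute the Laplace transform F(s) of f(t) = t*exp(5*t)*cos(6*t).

F(s) = (s - 11)*(s + 1)/(s^2 - 10*s + 61)^2

L{cos(6t)} = s/(s^2 + 36).
Multiplying by e^(5t) shifts s → s - 5, so L{exp(5*t)*cos(6*t)} = (s - 5)/((s - 5)^2 + 36).
Then apply L{t·g(t)} = -d/ds[G(s)] with G(s) = (s - 5)/((s - 5)^2 + 36):
differentiating 1 time and applying the sign gives (s - 11)*(s + 1)/(s^2 - 10*s + 61)^2.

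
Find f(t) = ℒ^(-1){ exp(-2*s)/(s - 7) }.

The factor e^(-2s) signals a time shift by c = 2 (second shifting theorem).
L{e^(7t)} = 1/(s - 7), so L^-1{1/(s - 7)} = exp(7*t).
Hence the inverse is u(t - 2) times that function evaluated at t - 2.

f(t) = Heaviside(t - 2)*(exp(7*t - 14))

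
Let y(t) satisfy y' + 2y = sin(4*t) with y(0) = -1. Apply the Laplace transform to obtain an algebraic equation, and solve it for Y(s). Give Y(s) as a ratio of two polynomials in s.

Transform both sides with L{·}.
With L{y'} = sY - y(0) = sY - (-1): the LHS transforms to (s + 2)Y - (-1).
The right side is L{sin(4*t)} = 4/(s^2 + 16).
So (s + 2)Y = 4/(s^2 + 16) + (-1).
Solve for Y(s) and write it as one ratio of polynomials.

Y(s) = (-s^2 - 12)/(s^3 + 2*s^2 + 16*s + 32)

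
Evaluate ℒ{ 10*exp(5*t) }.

10/(s - 5)

L{10} = 10/s.
By the first shifting theorem, multiplying by e^(5t) replaces s with s - 5.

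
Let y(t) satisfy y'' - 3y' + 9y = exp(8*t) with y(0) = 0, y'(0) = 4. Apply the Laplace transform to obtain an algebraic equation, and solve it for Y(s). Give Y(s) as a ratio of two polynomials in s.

Y(s) = (4*s - 31)/(s^3 - 11*s^2 + 33*s - 72)

Laplace-transform each side.
Using L{y''} = s^2 Y - s·y(0) - y'(0) and L{y'} = sY - y(0), with y(0) = 0, y'(0) = 4, the left side becomes (s^2 - 3*s + 9)Y - (4).
The right side is L{exp(8*t)} = 1/(s - 8).
So (s^2 - 3*s + 9)Y = 1/(s - 8) + (4).
Solve for Y(s) and write it as one ratio of polynomials.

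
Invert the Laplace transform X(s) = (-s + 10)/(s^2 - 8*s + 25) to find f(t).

f(t) = 2*exp(4*t)*sin(3*t) - exp(4*t)*cos(3*t)

Complete the square in the denominator: s^2 - 8*s + 25 = (s - 4)^2 + 3^2.
Split the numerator to match: -s + 10 = -1·(s - 4) + 2·3.
Invert each term: -1·(s - 4)/((s - 4)^2 + 9) ↔ -e^(4t)cos(3t); 2·3/((s - 4)^2 + 9) ↔ 2e^(4t)sin(3t).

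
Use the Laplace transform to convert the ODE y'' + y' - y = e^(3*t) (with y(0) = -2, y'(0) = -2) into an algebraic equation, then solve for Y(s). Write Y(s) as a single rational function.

Y(s) = (-2*s^2 + 2*s + 13)/(s^3 - 2*s^2 - 4*s + 3)

Laplace-transform each side.
Using L{y''} = s^2 Y - s·y(0) - y'(0) and L{y'} = sY - y(0), with y(0) = -2, y'(0) = -2, the left side becomes (s^2 + s - 1)Y - (-2*s - 4).
The right side is L{e^(3*t)} = 1/(s - 3).
So (s^2 + s - 1)Y = 1/(s - 3) + (-2*s - 4).
Isolate Y and clear denominators.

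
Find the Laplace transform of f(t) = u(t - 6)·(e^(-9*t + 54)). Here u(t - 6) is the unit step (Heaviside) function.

exp(-6*s)/(s + 9)

By the second shifting theorem, L{u(t - c)·g(t - c)} = e^(-cs)·G(s) with c = 6 and G(s) = L{g(t)}.
L{e^(-9t)} = 1/(s + 9).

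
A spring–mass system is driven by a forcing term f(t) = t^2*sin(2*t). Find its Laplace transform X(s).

L{sin(2t)} = 2/(s^2 + 4).
Then apply L{t^2·g(t)} = (-1)^2 d^2/ds^2[G(s)] with G(s) = 2/(s^2 + 4):
differentiating 2 times and applying the sign gives 4*(3*s^2 - 4)/(s^2 + 4)^3.

X(s) = 4*(3*s^2 - 4)/(s^2 + 4)^3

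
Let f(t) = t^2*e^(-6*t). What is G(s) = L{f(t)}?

G(s) = 2/(s + 6)^3

L{e^(-6t)} = 1/(s + 6).
Then apply L{t^2·g(t)} = (-1)^2 d^2/ds^2[H(s)] with H(s) = 1/(s + 6):
differentiating 2 times and applying the sign gives 2/(s + 6)^3.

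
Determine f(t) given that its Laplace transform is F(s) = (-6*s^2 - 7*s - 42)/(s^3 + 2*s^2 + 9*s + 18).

f(t) = -sin(3*t) - 2*cos(3*t) - 4*exp(-2*t)

Factor the denominator: s^3 + 2*s^2 + 9*s + 18 = (s + 2)*(s^2 + 9).
Partial fraction decomposition gives [-4/(s + 2)] + [-2*s/(s^2 + 9)] + [-3/(s^2 + 9)].
Invert each term: -4/(s + 2) ↔ -4e^(-2t); -2·s/(s^2 + 9) ↔ -2cos(3t); -1·3/(s^2 + 9) ↔ -sin(3t).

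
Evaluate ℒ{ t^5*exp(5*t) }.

120/(s - 5)^6

L{t^5} = 5!/s^6 = 120/s^6.
By the first shifting theorem, multiplying by e^(5t) replaces s with s - 5.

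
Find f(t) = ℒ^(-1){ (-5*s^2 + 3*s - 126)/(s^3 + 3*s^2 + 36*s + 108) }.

f(t) = sin(6*t) - cos(6*t) - 4*exp(-3*t)

Factor the denominator: s^3 + 3*s^2 + 36*s + 108 = (s + 3)*(s^2 + 36).
Partial fraction decomposition gives [-4/(s + 3)] + [-s/(s^2 + 36)] + [6/(s^2 + 36)].
Invert each term: -4/(s + 3) ↔ -4e^(-3t); -1·s/(s^2 + 36) ↔ -cos(6t); 1·6/(s^2 + 36) ↔ sin(6t).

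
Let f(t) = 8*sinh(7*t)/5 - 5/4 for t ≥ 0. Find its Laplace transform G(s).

G(s) = 56/(5*(s^2 - 49)) - 5/(4*s)

Apply the Laplace transform termwise.
(8/5)·[L{sinh(7t)} = 7/(s^2 - 49)]; L{-5/4} = (-5/4)/s.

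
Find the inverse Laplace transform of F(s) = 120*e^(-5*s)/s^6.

The factor e^(-5s) signals a time shift by c = 5 (second shifting theorem).
L{t^5} = 5!/s^6 = 120/s^6, so L^-1{120/s^6} = t^5.
Hence the inverse is u(t - 5) times that function evaluated at t - 5.

Heaviside(t - 5)*((t - 5)^5)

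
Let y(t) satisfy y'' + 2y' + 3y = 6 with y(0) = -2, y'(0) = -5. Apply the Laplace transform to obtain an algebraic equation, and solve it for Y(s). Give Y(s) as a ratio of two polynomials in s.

Apply the Laplace transform to the equation.
Using L{y''} = s^2 Y - s·y(0) - y'(0) and L{y'} = sY - y(0), with y(0) = -2, y'(0) = -5, the left side becomes (s^2 + 2*s + 3)Y - (-2*s - 9).
The right side is L{6} = 6/s.
So (s^2 + 2*s + 3)Y = 6/s + (-2*s - 9).
Isolate Y and clear denominators.

Y(s) = (-2*s^2 - 9*s + 6)/(s^3 + 2*s^2 + 3*s)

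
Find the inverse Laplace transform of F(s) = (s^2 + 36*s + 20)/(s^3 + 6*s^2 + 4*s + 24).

Factor the denominator: s^3 + 6*s^2 + 4*s + 24 = (s + 6)*(s^2 + 4).
Partial fraction decomposition gives [-4/(s + 6)] + [5*s/(s^2 + 4)] + [6/(s^2 + 4)].
Invert each term: -4/(s + 6) ↔ -4e^(-6t); 5·s/(s^2 + 4) ↔ 5cos(2t); 3·2/(s^2 + 4) ↔ 3sin(2t).

3*sin(2*t) + 5*cos(2*t) - 4*exp(-6*t)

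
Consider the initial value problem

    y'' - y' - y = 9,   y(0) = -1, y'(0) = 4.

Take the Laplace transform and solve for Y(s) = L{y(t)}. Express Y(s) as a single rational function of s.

Y(s) = (-s^2 + 5*s + 9)/(s^3 - s^2 - s)

Apply the Laplace transform to the equation.
With L{y''} = s^2 Y - s·y(0) - y'(0) and L{y'} = sY - y(0), with y(0) = -1, y'(0) = 4: the LHS transforms to (s^2 - s - 1)Y - (-s + 5).
The right side is L{9} = 9/s.
So (s^2 - s - 1)Y = 9/s + (-s + 5).
Divide through and combine into a single rational function.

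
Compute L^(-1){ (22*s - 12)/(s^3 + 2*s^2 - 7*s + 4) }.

2*t*exp(t) + 4*exp(t) - 4*exp(-4*t)

Factor the denominator: s^3 + 2*s^2 - 7*s + 4 = (s - 1)^2*(s + 4).
Partial fraction decomposition gives [4/(s - 1)] + [2/(s - 1)^2] + [-4/(s + 4)].
Invert each term: 4/(s - 1) ↔ 4e^(t); 2/(s - 1)^2 ↔ 2t·e^(t); -4/(s + 4) ↔ -4e^(-4t).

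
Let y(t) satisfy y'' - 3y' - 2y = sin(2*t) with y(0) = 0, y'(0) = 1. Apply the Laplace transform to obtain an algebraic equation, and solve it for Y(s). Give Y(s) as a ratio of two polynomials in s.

Laplace-transform each side.
With L{y''} = s^2 Y - s·y(0) - y'(0) and L{y'} = sY - y(0), with y(0) = 0, y'(0) = 1: the LHS transforms to (s^2 - 3*s - 2)Y - (1).
The right side is L{sin(2*t)} = 2/(s^2 + 4).
So (s^2 - 3*s - 2)Y = 2/(s^2 + 4) + (1).
Divide through and combine into a single rational function.

Y(s) = (s^2 + 6)/(s^4 - 3*s^3 + 2*s^2 - 12*s - 8)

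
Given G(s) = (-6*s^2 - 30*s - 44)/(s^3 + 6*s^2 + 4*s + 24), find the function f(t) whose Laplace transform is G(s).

Factor the denominator: s^3 + 6*s^2 + 4*s + 24 = (s + 6)*(s^2 + 4).
Partial fraction decomposition gives [-2/(s + 6)] + [-4*s/(s^2 + 4)] + [-6/(s^2 + 4)].
Invert each term: -2/(s + 6) ↔ -2e^(-6t); -4·s/(s^2 + 4) ↔ -4cos(2t); -3·2/(s^2 + 4) ↔ -3sin(2t).

f(t) = -3*sin(2*t) - 4*cos(2*t) - 2*exp(-6*t)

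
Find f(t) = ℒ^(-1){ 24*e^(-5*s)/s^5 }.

f(t) = Heaviside(t - 5)*((t - 5)^4)

The factor e^(-5s) signals a time shift by c = 5 (second shifting theorem).
L{t^4} = 4!/s^5 = 24/s^5, so L^-1{24/s^5} = t^4.
Hence the inverse is u(t - 5) times that function evaluated at t - 5.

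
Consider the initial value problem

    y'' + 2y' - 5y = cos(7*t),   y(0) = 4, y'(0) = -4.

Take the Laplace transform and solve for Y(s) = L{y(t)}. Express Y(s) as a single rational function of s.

Y(s) = (4*s^3 + 4*s^2 + 197*s + 196)/(s^4 + 2*s^3 + 44*s^2 + 98*s - 245)

Take the Laplace transform of both sides.
With L{y''} = s^2 Y - s·y(0) - y'(0) and L{y'} = sY - y(0), with y(0) = 4, y'(0) = -4: the LHS transforms to (s^2 + 2*s - 5)Y - (4*s + 4).
The right side is L{cos(7*t)} = s/(s^2 + 49).
So (s^2 + 2*s - 5)Y = s/(s^2 + 49) + (4*s + 4).
Divide through and combine into a single rational function.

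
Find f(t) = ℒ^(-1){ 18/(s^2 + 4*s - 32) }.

Rewrite the denominator: s^2 + 4*s - 32 = (s + 2)^2 - 36.
The form in (s + 2) signals a first-shifting-theorem factor e^(-2t).
Since L{sinh(6t)} = 6/(s^2 - 36), the inverse is e^(-2*t)*sinh(6*t), scaled by 3.

f(t) = 3*exp(-2*t)*sinh(6*t)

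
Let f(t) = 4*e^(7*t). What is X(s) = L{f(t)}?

L{4} = 4/s.
By the first shifting theorem, multiplying by e^(7t) replaces s with s - 7.

X(s) = 4/(s - 7)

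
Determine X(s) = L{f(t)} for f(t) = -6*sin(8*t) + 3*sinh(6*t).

X(s) = -48/(s^2 + 64) + 18/(s^2 - 36)

Apply the Laplace transform termwise.
(-6)·[L{sin(8t)} = 8/(s^2 + 64)]; (3)·[L{sinh(6t)} = 6/(s^2 - 36)].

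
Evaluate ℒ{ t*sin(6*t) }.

L{sin(6t)} = 6/(s^2 + 36).
Then apply L{t·g(t)} = -d/ds[G(s)] with G(s) = 6/(s^2 + 36):
differentiating 1 time and applying the sign gives 12*s/(s^2 + 36)^2.

12*s/(s^2 + 36)^2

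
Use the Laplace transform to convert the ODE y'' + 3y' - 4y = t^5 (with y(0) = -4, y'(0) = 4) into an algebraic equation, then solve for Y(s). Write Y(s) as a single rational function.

Y(s) = (-4*s^7 - 8*s^6 + 120)/(s^8 + 3*s^7 - 4*s^6)

Apply the Laplace transform to the equation.
With L{y''} = s^2 Y - s·y(0) - y'(0) and L{y'} = sY - y(0), with y(0) = -4, y'(0) = 4: the LHS transforms to (s^2 + 3*s - 4)Y - (-4*s - 8).
The right side is L{t^5} = 120/s^6.
So (s^2 + 3*s - 4)Y = 120/s^6 + (-4*s - 8).
Divide through and combine into a single rational function.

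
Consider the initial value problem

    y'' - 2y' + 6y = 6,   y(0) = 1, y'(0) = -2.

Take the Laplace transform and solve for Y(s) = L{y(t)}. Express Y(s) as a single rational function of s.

Take the Laplace transform of both sides.
The derivative rules (L{y''} = s^2 Y - s·y(0) - y'(0) and L{y'} = sY - y(0), with y(0) = 1, y'(0) = -2) turn the left side into (s^2 - 2*s + 6)Y - (s - 4).
The right side is L{6} = 6/s.
So (s^2 - 2*s + 6)Y = 6/s + (s - 4).
Isolate Y and clear denominators.

Y(s) = (s^2 - 4*s + 6)/(s^3 - 2*s^2 + 6*s)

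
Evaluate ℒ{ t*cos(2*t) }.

L{cos(2t)} = s/(s^2 + 4).
Then apply L{t·g(t)} = -d/ds[G(s)] with G(s) = s/(s^2 + 4):
differentiating 1 time and applying the sign gives (s - 2)*(s + 2)/(s^2 + 4)^2.

(s - 2)*(s + 2)/(s^2 + 4)^2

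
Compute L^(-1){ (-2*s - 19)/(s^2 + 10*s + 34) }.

-3*exp(-5*t)*sin(3*t) - 2*exp(-5*t)*cos(3*t)

Complete the square in the denominator: s^2 + 10*s + 34 = (s + 5)^2 + 3^2.
Split the numerator to match: -2*s - 19 = -2·(s + 5) - 3·3.
Invert each term: -2·(s + 5)/((s + 5)^2 + 9) ↔ -2e^(-5t)cos(3t); -3·3/((s + 5)^2 + 9) ↔ -3e^(-5t)sin(3t).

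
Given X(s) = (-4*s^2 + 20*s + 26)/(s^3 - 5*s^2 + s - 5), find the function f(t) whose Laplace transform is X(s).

f(t) = exp(5*t) - 5*sin(t) - 5*cos(t)

Factor the denominator: s^3 - 5*s^2 + s - 5 = (s - 5)*(s^2 + 1).
Partial fraction decomposition gives [1/(s - 5)] + [-5*s/(s^2 + 1)] + [-5/(s^2 + 1)].
Invert each term: 1/(s - 5) ↔ e^(5t); -5·s/(s^2 + 1) ↔ -5cos(t); -5·1/(s^2 + 1) ↔ -5sin(t).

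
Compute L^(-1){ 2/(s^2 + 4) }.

Since L{sin(2t)} = 2/(s^2 + 4), the inverse is sin(2*t).

sin(2*t)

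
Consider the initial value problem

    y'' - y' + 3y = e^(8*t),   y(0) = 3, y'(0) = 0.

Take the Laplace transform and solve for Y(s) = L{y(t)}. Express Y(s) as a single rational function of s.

Y(s) = (3*s^2 - 27*s + 25)/(s^3 - 9*s^2 + 11*s - 24)

Take the Laplace transform of both sides.
The derivative rules (L{y''} = s^2 Y - s·y(0) - y'(0) and L{y'} = sY - y(0), with y(0) = 3, y'(0) = 0) turn the left side into (s^2 - s + 3)Y - (3*s - 3).
The right side is L{e^(8*t)} = 1/(s - 8).
So (s^2 - s + 3)Y = 1/(s - 8) + (3*s - 3).
Solve for Y(s) and write it as one ratio of polynomials.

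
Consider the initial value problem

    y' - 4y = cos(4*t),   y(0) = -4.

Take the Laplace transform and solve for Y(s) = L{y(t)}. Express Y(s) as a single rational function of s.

Laplace-transform each side.
The derivative rules (L{y'} = sY - y(0) = sY - (-4)) turn the left side into (s - 4)Y - (-4).
The right side is L{cos(4*t)} = s/(s^2 + 16).
So (s - 4)Y = s/(s^2 + 16) + (-4).
Solve for Y(s) and write it as one ratio of polynomials.

Y(s) = (-4*s^2 + s - 64)/(s^3 - 4*s^2 + 16*s - 64)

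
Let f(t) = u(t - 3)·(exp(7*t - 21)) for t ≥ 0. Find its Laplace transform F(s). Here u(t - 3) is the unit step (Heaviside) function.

By the second shifting theorem, L{u(t - c)·g(t - c)} = e^(-cs)·G(s) with c = 3 and G(s) = L{g(t)}.
L{e^(7t)} = 1/(s - 7).

F(s) = exp(-3*s)/(s - 7)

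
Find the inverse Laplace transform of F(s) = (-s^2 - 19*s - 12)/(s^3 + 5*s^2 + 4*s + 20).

-2*sin(2*t) - 3*cos(2*t) + 2*exp(-5*t)

Factor the denominator: s^3 + 5*s^2 + 4*s + 20 = (s + 5)*(s^2 + 4).
Partial fraction decomposition gives [2/(s + 5)] + [-3*s/(s^2 + 4)] + [-4/(s^2 + 4)].
Invert each term: 2/(s + 5) ↔ 2e^(-5t); -3·s/(s^2 + 4) ↔ -3cos(2t); -2·2/(s^2 + 4) ↔ -2sin(2t).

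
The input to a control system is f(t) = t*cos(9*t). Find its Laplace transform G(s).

G(s) = (s - 9)*(s + 9)/(s^2 + 81)^2

L{cos(9t)} = s/(s^2 + 81).
Then apply L{t·g(t)} = -d/ds[H(s)] with H(s) = s/(s^2 + 81):
differentiating 1 time and applying the sign gives (s - 9)*(s + 9)/(s^2 + 81)^2.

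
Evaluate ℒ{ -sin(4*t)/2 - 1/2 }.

-2/(s^2 + 16) - 1/(2*s)

By linearity of the Laplace transform, transform each term separately.
L{-1/2} = (-1/2)/s; (-1/2)·[L{sin(4t)} = 4/(s^2 + 16)].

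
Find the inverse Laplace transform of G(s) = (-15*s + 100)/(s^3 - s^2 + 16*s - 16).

5*exp(t) - 5*sin(4*t) - 5*cos(4*t)

Factor the denominator: s^3 - s^2 + 16*s - 16 = (s - 1)*(s^2 + 16).
Partial fraction decomposition gives [5/(s - 1)] + [-5*s/(s^2 + 16)] + [-20/(s^2 + 16)].
Invert each term: 5/(s - 1) ↔ 5e^(t); -5·s/(s^2 + 16) ↔ -5cos(4t); -5·4/(s^2 + 16) ↔ -5sin(4t).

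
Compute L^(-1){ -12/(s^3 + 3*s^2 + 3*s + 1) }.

-6*t^2*exp(-t)

Rewrite the denominator: s^3 + 3*s^2 + 3*s + 1 = (s + 1)^3.
The form in (s + 1) signals a first-shifting-theorem factor e^(-t).
Since L{t^2} = 2!/s^3 = 2/s^3, the inverse is t^2*exp(-t), scaled by -6.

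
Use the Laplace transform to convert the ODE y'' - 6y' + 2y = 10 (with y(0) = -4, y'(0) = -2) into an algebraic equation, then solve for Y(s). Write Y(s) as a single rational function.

Y(s) = (-4*s^2 + 22*s + 10)/(s^3 - 6*s^2 + 2*s)

Apply the Laplace transform to the equation.
Using L{y''} = s^2 Y - s·y(0) - y'(0) and L{y'} = sY - y(0), with y(0) = -4, y'(0) = -2, the left side becomes (s^2 - 6*s + 2)Y - (-4*s + 22).
The right side is L{10} = 10/s.
So (s^2 - 6*s + 2)Y = 10/s + (-4*s + 22).
Solve for Y(s) and write it as one ratio of polynomials.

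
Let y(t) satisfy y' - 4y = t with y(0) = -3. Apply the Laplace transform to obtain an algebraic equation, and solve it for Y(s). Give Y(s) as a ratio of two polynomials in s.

Apply the Laplace transform to the equation.
With L{y'} = sY - y(0) = sY - (-3): the LHS transforms to (s - 4)Y - (-3).
The right side is L{t} = s^(-2).
So (s - 4)Y = s^(-2) + (-3).
Isolate Y and clear denominators.

Y(s) = (-3*s^2 + 1)/(s^3 - 4*s^2)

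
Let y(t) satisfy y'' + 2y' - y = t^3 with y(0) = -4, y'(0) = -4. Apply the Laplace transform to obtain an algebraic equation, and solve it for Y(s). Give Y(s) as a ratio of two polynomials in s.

Apply the Laplace transform to the equation.
Using L{y''} = s^2 Y - s·y(0) - y'(0) and L{y'} = sY - y(0), with y(0) = -4, y'(0) = -4, the left side becomes (s^2 + 2*s - 1)Y - (-4*s - 12).
The right side is L{t^3} = 6/s^4.
So (s^2 + 2*s - 1)Y = 6/s^4 + (-4*s - 12).
Solve for Y(s) and write it as one ratio of polynomials.

Y(s) = (-4*s^5 - 12*s^4 + 6)/(s^6 + 2*s^5 - s^4)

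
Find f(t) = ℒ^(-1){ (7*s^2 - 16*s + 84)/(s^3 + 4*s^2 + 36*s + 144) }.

Factor the denominator: s^3 + 4*s^2 + 36*s + 144 = (s + 4)*(s^2 + 36).
Partial fraction decomposition gives [5/(s + 4)] + [2*s/(s^2 + 36)] + [-24/(s^2 + 36)].
Invert each term: 5/(s + 4) ↔ 5e^(-4t); 2·s/(s^2 + 36) ↔ 2cos(6t); -4·6/(s^2 + 36) ↔ -4sin(6t).

f(t) = -4*sin(6*t) + 2*cos(6*t) + 5*exp(-4*t)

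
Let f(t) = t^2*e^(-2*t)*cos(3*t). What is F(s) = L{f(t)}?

L{cos(3t)} = s/(s^2 + 9).
Multiplying by e^(-2t) shifts s → s + 2, so L{e^(-2*t)*cos(3*t)} = (s + 2)/((s + 2)^2 + 9).
Then apply L{t^2·g(t)} = (-1)^2 d^2/ds^2[G(s)] with G(s) = (s + 2)/((s + 2)^2 + 9):
differentiating 2 times and applying the sign gives 2*(s + 2)*(s^2 + 4*s - 23)/(s^2 + 4*s + 13)^3.

F(s) = 2*(s + 2)*(s^2 + 4*s - 23)/(s^2 + 4*s + 13)^3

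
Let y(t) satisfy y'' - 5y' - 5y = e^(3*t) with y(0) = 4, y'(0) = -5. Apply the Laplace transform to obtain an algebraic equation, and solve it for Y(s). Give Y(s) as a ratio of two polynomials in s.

Y(s) = (4*s^2 - 37*s + 76)/(s^3 - 8*s^2 + 10*s + 15)

Laplace-transform each side.
With L{y''} = s^2 Y - s·y(0) - y'(0) and L{y'} = sY - y(0), with y(0) = 4, y'(0) = -5: the LHS transforms to (s^2 - 5*s - 5)Y - (4*s - 25).
The right side is L{e^(3*t)} = 1/(s - 3).
So (s^2 - 5*s - 5)Y = 1/(s - 3) + (4*s - 25).
Divide through and combine into a single rational function.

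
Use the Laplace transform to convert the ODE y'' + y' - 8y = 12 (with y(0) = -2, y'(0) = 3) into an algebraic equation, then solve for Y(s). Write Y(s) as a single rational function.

Transform both sides with L{·}.
The derivative rules (L{y''} = s^2 Y - s·y(0) - y'(0) and L{y'} = sY - y(0), with y(0) = -2, y'(0) = 3) turn the left side into (s^2 + s - 8)Y - (-2*s + 1).
The right side is L{12} = 12/s.
So (s^2 + s - 8)Y = 12/s + (-2*s + 1).
Isolate Y and clear denominators.

Y(s) = (-2*s^2 + s + 12)/(s^3 + s^2 - 8*s)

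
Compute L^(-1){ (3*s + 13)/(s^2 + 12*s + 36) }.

Factor the denominator: s^2 + 12*s + 36 = (s + 6)^2.
Partial fraction decomposition gives [3/(s + 6)] + [-5/(s + 6)^2].
Invert each term: 3/(s + 6) ↔ 3e^(-6t); -5/(s + 6)^2 ↔ -5t·e^(-6t).

-5*t*exp(-6*t) + 3*exp(-6*t)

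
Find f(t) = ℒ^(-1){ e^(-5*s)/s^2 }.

The factor e^(-5s) signals a time shift by c = 5 (second shifting theorem).
L{t} = 1!/s^2 = 1/s^2, so L^-1{s^(-2)} = t.
Hence the inverse is u(t - 5) times that function evaluated at t - 5.

f(t) = Heaviside(t - 5)*(t - 5)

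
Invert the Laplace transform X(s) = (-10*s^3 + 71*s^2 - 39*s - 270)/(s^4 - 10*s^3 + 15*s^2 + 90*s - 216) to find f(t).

f(t) = -2*exp(6*t) - 5*exp(4*t) - exp(3*t) - 2*exp(-3*t)

Factor the denominator: s^4 - 10*s^3 + 15*s^2 + 90*s - 216 = (s - 6)*(s - 4)*(s - 3)*(s + 3).
Partial fraction decomposition gives [-2/(s + 3)] + [-2/(s - 6)] + [-1/(s - 3)] + [-5/(s - 4)].
Invert each term: -2/(s + 3) ↔ -2e^(-3t); -2/(s - 6) ↔ -2e^(6t); -1/(s - 3) ↔ -e^(3t); -5/(s - 4) ↔ -5e^(4t).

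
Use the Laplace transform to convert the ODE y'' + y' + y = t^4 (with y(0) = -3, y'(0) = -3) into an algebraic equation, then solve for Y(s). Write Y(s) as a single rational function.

Y(s) = (-3*s^6 - 6*s^5 + 24)/(s^7 + s^6 + s^5)

Take the Laplace transform of both sides.
With L{y''} = s^2 Y - s·y(0) - y'(0) and L{y'} = sY - y(0), with y(0) = -3, y'(0) = -3: the LHS transforms to (s^2 + s + 1)Y - (-3*s - 6).
The right side is L{t^4} = 24/s^5.
So (s^2 + s + 1)Y = 24/s^5 + (-3*s - 6).
Isolate Y and clear denominators.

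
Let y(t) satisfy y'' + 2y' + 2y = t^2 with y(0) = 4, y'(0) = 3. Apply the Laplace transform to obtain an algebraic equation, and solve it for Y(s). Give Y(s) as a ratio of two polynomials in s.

Y(s) = (4*s^4 + 11*s^3 + 2)/(s^5 + 2*s^4 + 2*s^3)

Take the Laplace transform of both sides.
With L{y''} = s^2 Y - s·y(0) - y'(0) and L{y'} = sY - y(0), with y(0) = 4, y'(0) = 3: the LHS transforms to (s^2 + 2*s + 2)Y - (4*s + 11).
The right side is L{t^2} = 2/s^3.
So (s^2 + 2*s + 2)Y = 2/s^3 + (4*s + 11).
Isolate Y and clear denominators.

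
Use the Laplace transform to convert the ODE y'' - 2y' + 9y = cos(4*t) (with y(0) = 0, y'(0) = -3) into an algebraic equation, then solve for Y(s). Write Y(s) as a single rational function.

Laplace-transform each side.
The derivative rules (L{y''} = s^2 Y - s·y(0) - y'(0) and L{y'} = sY - y(0), with y(0) = 0, y'(0) = -3) turn the left side into (s^2 - 2*s + 9)Y - (-3).
The right side is L{cos(4*t)} = s/(s^2 + 16).
So (s^2 - 2*s + 9)Y = s/(s^2 + 16) + (-3).
Solve for Y(s) and write it as one ratio of polynomials.

Y(s) = (-3*s^2 + s - 48)/(s^4 - 2*s^3 + 25*s^2 - 32*s + 144)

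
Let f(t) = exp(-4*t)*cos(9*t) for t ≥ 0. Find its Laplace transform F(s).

L{cos(9t)} = s/(s^2 + 81).
By the first shifting theorem, multiplying by e^(-4t) replaces s with s + 4.

F(s) = (s + 4)/((s + 4)^2 + 81)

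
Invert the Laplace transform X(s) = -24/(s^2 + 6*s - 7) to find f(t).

Rewrite the denominator: s^2 + 6*s - 7 = (s + 3)^2 - 16.
The form in (s + 3) signals a first-shifting-theorem factor e^(-3t).
Since L{sinh(4t)} = 4/(s^2 - 16), the inverse is e^(-3*t)*sinh(4*t), scaled by -6.

f(t) = -6*exp(-3*t)*sinh(4*t)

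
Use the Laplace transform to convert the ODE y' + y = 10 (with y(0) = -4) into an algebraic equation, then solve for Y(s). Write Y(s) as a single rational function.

Y(s) = (-4*s + 10)/(s^2 + s)

Apply the Laplace transform to the equation.
With L{y'} = sY - y(0) = sY - (-4): the LHS transforms to (s + 1)Y - (-4).
The right side is L{10} = 10/s.
So (s + 1)Y = 10/s + (-4).
Isolate Y and clear denominators.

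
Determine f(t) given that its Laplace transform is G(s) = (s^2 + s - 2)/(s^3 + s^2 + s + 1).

f(t) = -sin(t) + 2*cos(t) - exp(-t)

Factor the denominator: s^3 + s^2 + s + 1 = (s + 1)*(s^2 + 1).
Partial fraction decomposition gives [-1/(s + 1)] + [2*s/(s^2 + 1)] + [-1/(s^2 + 1)].
Invert each term: -1/(s + 1) ↔ -e^(-t); 2·s/(s^2 + 1) ↔ 2cos(t); -1·1/(s^2 + 1) ↔ -sin(t).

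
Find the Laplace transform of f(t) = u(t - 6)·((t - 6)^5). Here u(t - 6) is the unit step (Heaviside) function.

By the second shifting theorem, L{u(t - c)·g(t - c)} = e^(-cs)·G(s) with c = 6 and G(s) = L{g(t)}.
L{t^5} = 5!/s^6 = 120/s^6.

120*exp(-6*s)/s^6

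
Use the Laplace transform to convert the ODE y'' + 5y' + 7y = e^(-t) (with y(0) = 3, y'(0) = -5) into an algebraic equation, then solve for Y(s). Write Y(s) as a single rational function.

Y(s) = (3*s^2 + 13*s + 11)/(s^3 + 6*s^2 + 12*s + 7)

Apply the Laplace transform to the equation.
The derivative rules (L{y''} = s^2 Y - s·y(0) - y'(0) and L{y'} = sY - y(0), with y(0) = 3, y'(0) = -5) turn the left side into (s^2 + 5*s + 7)Y - (3*s + 10).
The right side is L{e^(-t)} = 1/(s + 1).
So (s^2 + 5*s + 7)Y = 1/(s + 1) + (3*s + 10).
Solve for Y(s) and write it as one ratio of polynomials.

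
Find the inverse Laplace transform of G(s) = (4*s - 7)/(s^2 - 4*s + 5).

Complete the square in the denominator: s^2 - 4*s + 5 = (s - 2)^2 + 1^2.
Split the numerator to match: 4*s - 7 = 4·(s - 2) + 1·1.
Invert each term: 4·(s - 2)/((s - 2)^2 + 1) ↔ 4e^(2t)cos(t); 1·1/((s - 2)^2 + 1) ↔ e^(2t)sin(t).

exp(2*t)*sin(t) + 4*exp(2*t)*cos(t)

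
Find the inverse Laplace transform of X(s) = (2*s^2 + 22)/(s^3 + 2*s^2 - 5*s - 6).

Factor the denominator: s^3 + 2*s^2 - 5*s - 6 = (s - 2)*(s + 1)*(s + 3).
Partial fraction decomposition gives [-4/(s + 1)] + [2/(s - 2)] + [4/(s + 3)].
Invert each term: -4/(s + 1) ↔ -4e^(-t); 2/(s - 2) ↔ 2e^(2t); 4/(s + 3) ↔ 4e^(-3t).

2*exp(2*t) - 4*exp(-t) + 4*exp(-3*t)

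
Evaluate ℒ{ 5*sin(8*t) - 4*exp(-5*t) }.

40/(s^2 + 64) - 4/(s + 5)

The transform is linear, so treat each term independently.
(-4)·[L{e^(-5t)} = 1/(s + 5)]; (5)·[L{sin(8t)} = 8/(s^2 + 64)].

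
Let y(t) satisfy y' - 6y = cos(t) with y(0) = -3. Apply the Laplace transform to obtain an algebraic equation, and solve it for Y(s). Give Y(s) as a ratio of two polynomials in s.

Apply the Laplace transform to the equation.
Using L{y'} = sY - y(0) = sY - (-3), the left side becomes (s - 6)Y - (-3).
The right side is L{cos(t)} = s/(s^2 + 1).
So (s - 6)Y = s/(s^2 + 1) + (-3).
Isolate Y and clear denominators.

Y(s) = (-3*s^2 + s - 3)/(s^3 - 6*s^2 + s - 6)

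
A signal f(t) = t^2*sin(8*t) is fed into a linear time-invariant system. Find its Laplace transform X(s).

L{sin(8t)} = 8/(s^2 + 64).
Then apply L{t^2·g(t)} = (-1)^2 d^2/ds^2[G(s)] with G(s) = 8/(s^2 + 64):
differentiating 2 times and applying the sign gives 16*(3*s^2 - 64)/(s^2 + 64)^3.

X(s) = 16*(3*s^2 - 64)/(s^2 + 64)^3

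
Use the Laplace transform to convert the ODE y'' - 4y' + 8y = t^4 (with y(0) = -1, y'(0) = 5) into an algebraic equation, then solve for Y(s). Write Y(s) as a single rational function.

Transform both sides with L{·}.
The derivative rules (L{y''} = s^2 Y - s·y(0) - y'(0) and L{y'} = sY - y(0), with y(0) = -1, y'(0) = 5) turn the left side into (s^2 - 4*s + 8)Y - (-s + 9).
The right side is L{t^4} = 24/s^5.
So (s^2 - 4*s + 8)Y = 24/s^5 + (-s + 9).
Divide through and combine into a single rational function.

Y(s) = (-s^6 + 9*s^5 + 24)/(s^7 - 4*s^6 + 8*s^5)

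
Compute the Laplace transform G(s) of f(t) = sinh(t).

L{sinh(t)} = 1/(s^2 - 1).

G(s) = 1/(s^2 - 1)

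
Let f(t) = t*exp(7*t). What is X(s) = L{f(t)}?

X(s) = (s - 7)^(-2)

L{t} = 1!/s^2 = 1/s^2.
By the first shifting theorem, multiplying by e^(7t) replaces s with s - 7.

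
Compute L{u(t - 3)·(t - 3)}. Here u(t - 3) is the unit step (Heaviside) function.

exp(-3*s)/s^2

By the second shifting theorem, L{u(t - c)·g(t - c)} = e^(-cs)·G(s) with c = 3 and G(s) = L{g(t)}.
L{t} = 1!/s^2 = 1/s^2.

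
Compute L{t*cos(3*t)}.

L{cos(3t)} = s/(s^2 + 9).
Then apply L{t·g(t)} = -d/ds[G(s)] with G(s) = s/(s^2 + 9):
differentiating 1 time and applying the sign gives (s - 3)*(s + 3)/(s^2 + 9)^2.

(s - 3)*(s + 3)/(s^2 + 9)^2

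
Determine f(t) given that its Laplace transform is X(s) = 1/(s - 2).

f(t) = exp(2*t)

Since L{e^(2t)} = 1/(s - 2), the inverse is exp(2*t).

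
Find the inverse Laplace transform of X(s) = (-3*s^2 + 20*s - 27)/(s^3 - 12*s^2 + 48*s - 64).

Factor the denominator: s^3 - 12*s^2 + 48*s - 64 = (s - 4)^3.
Partial fraction decomposition gives [-3/(s - 4)] + [-4/(s - 4)^2] + [5/(s - 4)^3].
Invert each term: -3/(s - 4) ↔ -3e^(4t); -4/(s - 4)^2 ↔ -4t·e^(4t); 5/(s - 4)^3 ↔ (5/2)t^2·e^(4t).

5*t^2*exp(4*t)/2 - 4*t*exp(4*t) - 3*exp(4*t)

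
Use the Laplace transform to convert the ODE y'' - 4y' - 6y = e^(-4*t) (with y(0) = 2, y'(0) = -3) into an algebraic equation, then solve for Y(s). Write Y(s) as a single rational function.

Take the Laplace transform of both sides.
The derivative rules (L{y''} = s^2 Y - s·y(0) - y'(0) and L{y'} = sY - y(0), with y(0) = 2, y'(0) = -3) turn the left side into (s^2 - 4*s - 6)Y - (2*s - 11).
The right side is L{e^(-4*t)} = 1/(s + 4).
So (s^2 - 4*s - 6)Y = 1/(s + 4) + (2*s - 11).
Isolate Y and clear denominators.

Y(s) = (2*s^2 - 3*s - 43)/(s^3 - 22*s - 24)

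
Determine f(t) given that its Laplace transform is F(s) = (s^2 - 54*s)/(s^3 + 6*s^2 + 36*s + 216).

Factor the denominator: s^3 + 6*s^2 + 36*s + 216 = (s + 6)*(s^2 + 36).
Partial fraction decomposition gives [5/(s + 6)] + [-4*s/(s^2 + 36)] + [-30/(s^2 + 36)].
Invert each term: 5/(s + 6) ↔ 5e^(-6t); -4·s/(s^2 + 36) ↔ -4cos(6t); -5·6/(s^2 + 36) ↔ -5sin(6t).

f(t) = -5*sin(6*t) - 4*cos(6*t) + 5*exp(-6*t)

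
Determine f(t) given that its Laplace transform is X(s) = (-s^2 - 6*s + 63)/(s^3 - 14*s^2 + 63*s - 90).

Factor the denominator: s^3 - 14*s^2 + 63*s - 90 = (s - 6)*(s - 5)*(s - 3).
Partial fraction decomposition gives [6/(s - 3)] + [-4/(s - 5)] + [-3/(s - 6)].
Invert each term: 6/(s - 3) ↔ 6e^(3t); -4/(s - 5) ↔ -4e^(5t); -3/(s - 6) ↔ -3e^(6t).

f(t) = -3*exp(6*t) - 4*exp(5*t) + 6*exp(3*t)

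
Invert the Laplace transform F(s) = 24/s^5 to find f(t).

f(t) = t^4

Since L{t^4} = 4!/s^5 = 24/s^5, the inverse is t^4.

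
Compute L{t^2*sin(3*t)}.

L{sin(3t)} = 3/(s^2 + 9).
Then apply L{t^2·g(t)} = (-1)^2 d^2/ds^2[G(s)] with G(s) = 3/(s^2 + 9):
differentiating 2 times and applying the sign gives 18*(s^2 - 3)/(s^2 + 9)^3.

18*(s^2 - 3)/(s^2 + 9)^3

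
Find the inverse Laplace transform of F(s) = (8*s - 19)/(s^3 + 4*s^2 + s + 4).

-4*sin(t) + 3*cos(t) - 3*exp(-4*t)

Factor the denominator: s^3 + 4*s^2 + s + 4 = (s + 4)*(s^2 + 1).
Partial fraction decomposition gives [-3/(s + 4)] + [3*s/(s^2 + 1)] + [-4/(s^2 + 1)].
Invert each term: -3/(s + 4) ↔ -3e^(-4t); 3·s/(s^2 + 1) ↔ 3cos(t); -4·1/(s^2 + 1) ↔ -4sin(t).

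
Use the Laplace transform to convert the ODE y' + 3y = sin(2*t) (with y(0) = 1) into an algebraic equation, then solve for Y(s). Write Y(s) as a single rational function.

Apply the Laplace transform to the equation.
The derivative rules (L{y'} = sY - y(0) = sY - 1) turn the left side into (s + 3)Y - (1).
The right side is L{sin(2*t)} = 2/(s^2 + 4).
So (s + 3)Y = 2/(s^2 + 4) + (1).
Isolate Y and clear denominators.

Y(s) = (s^2 + 6)/(s^3 + 3*s^2 + 4*s + 12)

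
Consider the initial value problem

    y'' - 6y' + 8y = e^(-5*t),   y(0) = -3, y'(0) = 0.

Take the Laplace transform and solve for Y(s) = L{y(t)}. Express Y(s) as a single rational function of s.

Y(s) = (-3*s^2 + 3*s + 91)/(s^3 - s^2 - 22*s + 40)

Take the Laplace transform of both sides.
With L{y''} = s^2 Y - s·y(0) - y'(0) and L{y'} = sY - y(0), with y(0) = -3, y'(0) = 0: the LHS transforms to (s^2 - 6*s + 8)Y - (-3*s + 18).
The right side is L{e^(-5*t)} = 1/(s + 5).
So (s^2 - 6*s + 8)Y = 1/(s + 5) + (-3*s + 18).
Divide through and combine into a single rational function.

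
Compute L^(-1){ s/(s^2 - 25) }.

Since L{cosh(5t)} = s/(s^2 - 25), the inverse is cosh(5*t).

cosh(5*t)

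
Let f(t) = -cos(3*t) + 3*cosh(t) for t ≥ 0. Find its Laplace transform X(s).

X(s) = -s/(s^2 + 9) + 3*s/(s^2 - 1)

By linearity of the Laplace transform, transform each term separately.
(3)·[L{cosh(t)} = s/(s^2 - 1)]; (-1)·[L{cos(3t)} = s/(s^2 + 9)].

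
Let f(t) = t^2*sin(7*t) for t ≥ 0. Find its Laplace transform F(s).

F(s) = 14*(3*s^2 - 49)/(s^2 + 49)^3

L{sin(7t)} = 7/(s^2 + 49).
Then apply L{t^2·g(t)} = (-1)^2 d^2/ds^2[G(s)] with G(s) = 7/(s^2 + 49):
differentiating 2 times and applying the sign gives 14*(3*s^2 - 49)/(s^2 + 49)^3.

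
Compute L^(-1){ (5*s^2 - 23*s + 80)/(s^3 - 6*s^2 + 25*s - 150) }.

Factor the denominator: s^3 - 6*s^2 + 25*s - 150 = (s - 6)*(s^2 + 25).
Partial fraction decomposition gives [2/(s - 6)] + [3*s/(s^2 + 25)] + [-5/(s^2 + 25)].
Invert each term: 2/(s - 6) ↔ 2e^(6t); 3·s/(s^2 + 25) ↔ 3cos(5t); -1·5/(s^2 + 25) ↔ -sin(5t).

2*exp(6*t) - sin(5*t) + 3*cos(5*t)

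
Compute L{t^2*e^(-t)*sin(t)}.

L{sin(t)} = 1/(s^2 + 1).
Multiplying by e^(-t) shifts s → s + 1, so L{e^(-t)*sin(t)} = 1/((s + 1)^2 + 1).
Then apply L{t^2·g(t)} = (-1)^2 d^2/ds^2[H(s)] with H(s) = 1/((s + 1)^2 + 1):
differentiating 2 times and applying the sign gives 2*(3*s^2 + 6*s + 2)/(s^2 + 2*s + 2)^3.

2*(3*s^2 + 6*s + 2)/(s^2 + 2*s + 2)^3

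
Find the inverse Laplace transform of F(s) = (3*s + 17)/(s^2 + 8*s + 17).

Complete the square in the denominator: s^2 + 8*s + 17 = (s + 4)^2 + 1^2.
Split the numerator to match: 3*s + 17 = 3·(s + 4) + 5·1.
Invert each term: 3·(s + 4)/((s + 4)^2 + 1) ↔ 3e^(-4t)cos(t); 5·1/((s + 4)^2 + 1) ↔ 5e^(-4t)sin(t).

5*exp(-4*t)*sin(t) + 3*exp(-4*t)*cos(t)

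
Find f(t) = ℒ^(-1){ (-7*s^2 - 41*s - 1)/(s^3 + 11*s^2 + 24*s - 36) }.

Factor the denominator: s^3 + 11*s^2 + 24*s - 36 = (s - 1)*(s + 6)^2.
Partial fraction decomposition gives [-6/(s + 6)] + [(s + 6)^(-2)] + [-1/(s - 1)].
Invert each term: -6/(s + 6) ↔ -6e^(-6t); 1/(s + 6)^2 ↔ t·e^(-6t); -1/(s - 1) ↔ -e^(t).

f(t) = t*exp(-6*t) - exp(t) - 6*exp(-6*t)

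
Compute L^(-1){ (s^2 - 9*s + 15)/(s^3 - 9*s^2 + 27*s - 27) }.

-3*t^2*exp(3*t)/2 - 3*t*exp(3*t) + exp(3*t)

Factor the denominator: s^3 - 9*s^2 + 27*s - 27 = (s - 3)^3.
Partial fraction decomposition gives [1/(s - 3)] + [-3/(s - 3)^2] + [-3/(s - 3)^3].
Invert each term: 1/(s - 3) ↔ e^(3t); -3/(s - 3)^2 ↔ -3t·e^(3t); -3/(s - 3)^3 ↔ (-3/2)t^2·e^(3t).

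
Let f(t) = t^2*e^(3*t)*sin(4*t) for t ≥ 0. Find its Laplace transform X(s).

X(s) = 8*(3*s^2 - 18*s + 11)/(s^2 - 6*s + 25)^3

L{sin(4t)} = 4/(s^2 + 16).
Multiplying by e^(3t) shifts s → s - 3, so L{e^(3*t)*sin(4*t)} = 4/((s - 3)^2 + 16).
Then apply L{t^2·g(t)} = (-1)^2 d^2/ds^2[G(s)] with G(s) = 4/((s - 3)^2 + 16):
differentiating 2 times and applying the sign gives 8*(3*s^2 - 18*s + 11)/(s^2 - 6*s + 25)^3.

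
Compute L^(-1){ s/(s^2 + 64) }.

Since L{cos(8t)} = s/(s^2 + 64), the inverse is cos(8*t).

cos(8*t)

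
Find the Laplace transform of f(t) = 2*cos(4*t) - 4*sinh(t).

Apply the Laplace transform termwise.
(-4)·[L{sinh(t)} = 1/(s^2 - 1)]; (2)·[L{cos(4t)} = s/(s^2 + 16)].

2*s/(s^2 + 16) - 4/(s^2 - 1)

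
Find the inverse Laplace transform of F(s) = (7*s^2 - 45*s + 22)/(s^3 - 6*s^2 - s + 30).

-2*exp(5*t) + 5*exp(3*t) + 4*exp(-2*t)

Factor the denominator: s^3 - 6*s^2 - s + 30 = (s - 5)*(s - 3)*(s + 2).
Partial fraction decomposition gives [5/(s - 3)] + [4/(s + 2)] + [-2/(s - 5)].
Invert each term: 5/(s - 3) ↔ 5e^(3t); 4/(s + 2) ↔ 4e^(-2t); -2/(s - 5) ↔ -2e^(5t).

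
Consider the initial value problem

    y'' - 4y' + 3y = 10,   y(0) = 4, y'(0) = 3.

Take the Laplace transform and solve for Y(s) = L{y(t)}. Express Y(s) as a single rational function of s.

Laplace-transform each side.
With L{y''} = s^2 Y - s·y(0) - y'(0) and L{y'} = sY - y(0), with y(0) = 4, y'(0) = 3: the LHS transforms to (s^2 - 4*s + 3)Y - (4*s - 13).
The right side is L{10} = 10/s.
So (s^2 - 4*s + 3)Y = 10/s + (4*s - 13).
Isolate Y and clear denominators.

Y(s) = (4*s^2 - 13*s + 10)/(s^3 - 4*s^2 + 3*s)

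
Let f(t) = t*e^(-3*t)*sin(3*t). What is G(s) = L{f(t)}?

G(s) = 6*(s + 3)/(s^2 + 6*s + 18)^2

L{sin(3t)} = 3/(s^2 + 9).
Multiplying by e^(-3t) shifts s → s + 3, so L{e^(-3*t)*sin(3*t)} = 3/((s + 3)^2 + 9).
Then apply L{t·g(t)} = -d/ds[H(s)] with H(s) = 3/((s + 3)^2 + 9):
differentiating 1 time and applying the sign gives 6*(s + 3)/(s^2 + 6*s + 18)^2.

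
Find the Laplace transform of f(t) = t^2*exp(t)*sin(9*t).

L{sin(9t)} = 9/(s^2 + 81).
Multiplying by e^(t) shifts s → s - 1, so L{exp(t)*sin(9*t)} = 9/((s - 1)^2 + 81).
Then apply L{t^2·g(t)} = (-1)^2 d^2/ds^2[G(s)] with G(s) = 9/((s - 1)^2 + 81):
differentiating 2 times and applying the sign gives 54*(s^2 - 2*s - 26)/(s^2 - 2*s + 82)^3.

54*(s^2 - 2*s - 26)/(s^2 - 2*s + 82)^3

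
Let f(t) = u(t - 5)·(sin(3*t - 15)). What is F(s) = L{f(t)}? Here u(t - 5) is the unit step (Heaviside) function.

F(s) = 3*exp(-5*s)/(s^2 + 9)

By the second shifting theorem, L{u(t - c)·g(t - c)} = e^(-cs)·G(s) with c = 5 and G(s) = L{g(t)}.
L{sin(3t)} = 3/(s^2 + 9).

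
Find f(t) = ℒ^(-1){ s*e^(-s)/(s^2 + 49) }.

f(t) = Heaviside(t - 1)*(cos(7*t - 7))

The factor e^(-s) signals a time shift by c = 1 (second shifting theorem).
L{cos(7t)} = s/(s^2 + 49), so L^-1{s/(s^2 + 49)} = cos(7*t).
Hence the inverse is u(t - 1) times that function evaluated at t - 1.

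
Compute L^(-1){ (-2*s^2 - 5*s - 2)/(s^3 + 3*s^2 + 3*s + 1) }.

Factor the denominator: s^3 + 3*s^2 + 3*s + 1 = (s + 1)^3.
Partial fraction decomposition gives [-2/(s + 1)] + [-1/(s + 1)^2] + [(s + 1)^(-3)].
Invert each term: -2/(s + 1) ↔ -2e^(-t); -1/(s + 1)^2 ↔ -t·e^(-t); 1/(s + 1)^3 ↔ (1/2)t^2·e^(-t).

t^2*exp(-t)/2 - t*exp(-t) - 2*exp(-t)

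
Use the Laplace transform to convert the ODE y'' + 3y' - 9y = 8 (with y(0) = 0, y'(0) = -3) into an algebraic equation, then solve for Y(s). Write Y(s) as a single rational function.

Y(s) = (-3*s + 8)/(s^3 + 3*s^2 - 9*s)

Laplace-transform each side.
The derivative rules (L{y''} = s^2 Y - s·y(0) - y'(0) and L{y'} = sY - y(0), with y(0) = 0, y'(0) = -3) turn the left side into (s^2 + 3*s - 9)Y - (-3).
The right side is L{8} = 8/s.
So (s^2 + 3*s - 9)Y = 8/s + (-3).
Divide through and combine into a single rational function.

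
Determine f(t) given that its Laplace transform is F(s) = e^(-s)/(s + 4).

The factor e^(-s) signals a time shift by c = 1 (second shifting theorem).
L{e^(-4t)} = 1/(s + 4), so L^-1{1/(s + 4)} = e^(-4*t).
Hence the inverse is u(t - 1) times that function evaluated at t - 1.

f(t) = Heaviside(t - 1)*(exp(-4*t + 4))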